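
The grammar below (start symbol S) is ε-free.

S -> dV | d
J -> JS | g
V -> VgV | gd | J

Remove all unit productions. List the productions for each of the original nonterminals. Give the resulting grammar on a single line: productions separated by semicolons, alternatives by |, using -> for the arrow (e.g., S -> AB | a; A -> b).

S -> d | dV; J -> g | JS; V -> g | JS | gd | VgV

Unit productions: V->J.
Unit pairs (A ⇒* B via units): (V,J).
S: inherits non-unit rules of {S} → d | dV.
J: inherits non-unit rules of {J} → JS | g.
V: inherits non-unit rules of {J, V} → JS | VgV | g | gd.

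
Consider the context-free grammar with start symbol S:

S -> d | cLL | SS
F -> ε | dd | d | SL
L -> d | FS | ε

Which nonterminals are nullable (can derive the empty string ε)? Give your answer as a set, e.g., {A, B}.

{F, L}

Directly nullable (have an ε-rule): {F, L}.
Not nullable: S — each has a terminal in every rule's right-hand side or depends on a non-nullable symbol.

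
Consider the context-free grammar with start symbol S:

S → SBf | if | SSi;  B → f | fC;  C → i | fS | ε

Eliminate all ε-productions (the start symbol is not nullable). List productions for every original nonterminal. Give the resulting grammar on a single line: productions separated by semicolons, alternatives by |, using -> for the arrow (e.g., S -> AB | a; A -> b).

S -> if | SBf | SSi; B -> f | fC; C -> i | fS

Nullable set: {C}.
B -> fC: C nullable, giving f | fC.
Drop C -> ε.
Unchanged (no nullable symbols): S -> SBf; S -> SSi; S -> if; B -> f; C -> fS; C -> i.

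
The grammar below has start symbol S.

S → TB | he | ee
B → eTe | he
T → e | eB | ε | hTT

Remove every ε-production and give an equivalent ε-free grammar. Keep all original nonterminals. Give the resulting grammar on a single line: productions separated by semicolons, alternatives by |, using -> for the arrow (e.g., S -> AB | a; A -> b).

S -> B | TB | ee | he; B -> ee | he | eTe; T -> e | h | eB | hT | hTT

Nullable set: {T}.
S -> TB: T nullable, giving B | TB.
B -> eTe: T nullable, giving eTe | ee.
Drop T -> ε.
T -> hTT: T, T nullable, giving h | hT | hTT.
Unchanged (no nullable symbols): S -> ee; S -> he; B -> he; T -> e; T -> eB.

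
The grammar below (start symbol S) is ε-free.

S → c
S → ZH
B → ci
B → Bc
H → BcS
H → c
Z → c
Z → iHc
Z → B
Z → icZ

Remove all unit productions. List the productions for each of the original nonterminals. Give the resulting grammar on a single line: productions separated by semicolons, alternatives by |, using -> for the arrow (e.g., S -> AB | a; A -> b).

Unit productions: Z->B.
Unit pairs (A ⇒* B via units): (Z,B).
S: inherits non-unit rules of {S} → ZH | c.
B: inherits non-unit rules of {B} → Bc | ci.
H: inherits non-unit rules of {H} → BcS | c.
Z: inherits non-unit rules of {B, Z} → Bc | c | ci | iHc | icZ.

S -> c | ZH; B -> Bc | ci; H -> c | BcS; Z -> c | Bc | ci | iHc | icZ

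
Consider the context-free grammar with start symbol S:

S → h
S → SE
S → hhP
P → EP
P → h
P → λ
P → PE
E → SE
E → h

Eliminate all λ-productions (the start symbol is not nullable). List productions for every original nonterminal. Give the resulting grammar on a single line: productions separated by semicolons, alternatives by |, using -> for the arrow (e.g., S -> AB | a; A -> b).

Nullable set: {P}.
S -> hhP: P nullable, giving hh | hhP.
Drop P -> λ.
P -> EP: P nullable, giving E | EP.
P -> PE: P nullable, giving E | PE.
Unchanged (no nullable symbols): S -> SE; S -> h; E -> SE; E -> h; P -> h.

S -> h | SE | hh | hhP; E -> h | SE; P -> E | h | EP | PE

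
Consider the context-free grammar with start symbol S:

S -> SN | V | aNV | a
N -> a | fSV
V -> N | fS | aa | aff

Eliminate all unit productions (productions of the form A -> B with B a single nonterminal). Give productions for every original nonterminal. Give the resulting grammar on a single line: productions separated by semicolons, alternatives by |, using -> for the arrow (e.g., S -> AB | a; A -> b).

S -> a | SN | aa | fS | aNV | aff | fSV; N -> a | fSV; V -> a | aa | fS | aff | fSV

Unit productions: S->V, V->N.
Unit pairs (A ⇒* B via units): (S,N), (S,V), (V,N).
S: inherits non-unit rules of {N, S, V} → SN | a | aNV | aa | aff | fS | fSV.
N: inherits non-unit rules of {N} → a | fSV.
V: inherits non-unit rules of {N, V} → a | aa | aff | fS | fSV.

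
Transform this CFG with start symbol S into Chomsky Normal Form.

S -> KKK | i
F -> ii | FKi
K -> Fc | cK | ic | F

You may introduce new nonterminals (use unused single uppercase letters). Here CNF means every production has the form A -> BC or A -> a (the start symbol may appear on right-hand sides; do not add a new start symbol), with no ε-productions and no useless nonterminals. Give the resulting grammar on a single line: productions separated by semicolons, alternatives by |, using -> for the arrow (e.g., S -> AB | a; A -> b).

S -> i | KE; A -> i; B -> c; C -> KA; D -> KA; E -> KK; F -> AA | FC; K -> AA | AB | BK | FB | FD

No ε-productions.
After unit-elimination: S -> i | KKK; F -> ii | FKi; K -> Fc | cK | ic | ii | FKi.
TERM: introduce B -> c, A -> i and substitute in every rule of length ≥2.
BIN: F -> FKA becomes F -> FC, C -> KA; K -> FKA becomes K -> FD, D -> KA; S -> KKK becomes S -> KE, E -> KK.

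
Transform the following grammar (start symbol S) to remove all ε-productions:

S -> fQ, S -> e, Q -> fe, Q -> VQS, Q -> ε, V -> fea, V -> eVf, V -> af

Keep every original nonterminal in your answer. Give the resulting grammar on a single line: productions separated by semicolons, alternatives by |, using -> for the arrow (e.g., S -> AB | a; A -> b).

Nullable set: {Q}.
S -> fQ: Q nullable, giving f | fQ.
Drop Q -> ε.
Q -> VQS: Q nullable, giving VQS | VS.
Unchanged (no nullable symbols): S -> e; Q -> fe; V -> af; V -> eVf; V -> fea.

S -> e | f | fQ; Q -> VS | fe | VQS; V -> af | eVf | fea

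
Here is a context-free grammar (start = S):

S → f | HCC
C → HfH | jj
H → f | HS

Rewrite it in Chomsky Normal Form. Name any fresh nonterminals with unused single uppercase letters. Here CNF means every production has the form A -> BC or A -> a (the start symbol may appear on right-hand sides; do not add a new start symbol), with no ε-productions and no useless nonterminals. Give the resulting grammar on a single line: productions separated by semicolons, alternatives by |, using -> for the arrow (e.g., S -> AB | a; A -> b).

S -> f | HE; A -> f; B -> j; C -> BB | HD; D -> AH; E -> CC; H -> f | HS

No ε-productions.
No unit productions to eliminate.
TERM: introduce A -> f, B -> j and substitute in every rule of length ≥2.
BIN: C -> HAH becomes C -> HD, D -> AH; S -> HCC becomes S -> HE, E -> CC.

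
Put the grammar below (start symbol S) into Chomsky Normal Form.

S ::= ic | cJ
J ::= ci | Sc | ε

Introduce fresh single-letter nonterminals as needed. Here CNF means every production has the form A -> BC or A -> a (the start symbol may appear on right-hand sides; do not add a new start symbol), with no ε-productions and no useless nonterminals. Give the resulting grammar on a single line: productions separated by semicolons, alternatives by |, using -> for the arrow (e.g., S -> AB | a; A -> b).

Nullable: {J}; after ε-elimination: S -> c | cJ | ic; J -> Sc | ci.
No unit productions to eliminate.
TERM: introduce A -> c, B -> i and substitute in every rule of length ≥2.

S -> c | AJ | BA; A -> c; B -> i; J -> AB | SA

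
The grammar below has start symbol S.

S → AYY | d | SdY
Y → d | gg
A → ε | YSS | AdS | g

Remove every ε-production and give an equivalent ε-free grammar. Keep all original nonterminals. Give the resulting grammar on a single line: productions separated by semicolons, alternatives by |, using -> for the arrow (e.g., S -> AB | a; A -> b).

Nullable set: {A}.
S -> AYY: A nullable, giving AYY | YY.
Drop A -> ε.
A -> AdS: A nullable, giving AdS | dS.
Unchanged (no nullable symbols): S -> SdY; S -> d; A -> YSS; A -> g; Y -> d; Y -> gg.

S -> d | YY | AYY | SdY; A -> g | dS | AdS | YSS; Y -> d | gg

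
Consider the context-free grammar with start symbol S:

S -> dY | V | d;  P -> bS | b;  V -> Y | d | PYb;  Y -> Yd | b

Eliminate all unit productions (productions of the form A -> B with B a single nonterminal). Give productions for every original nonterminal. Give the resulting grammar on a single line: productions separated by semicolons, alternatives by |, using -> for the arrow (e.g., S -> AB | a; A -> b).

Unit productions: S->V, V->Y.
Unit pairs (A ⇒* B via units): (S,V), (S,Y), (V,Y).
S: inherits non-unit rules of {S, V, Y} → PYb | Yd | b | d | dY.
P: inherits non-unit rules of {P} → b | bS.
V: inherits non-unit rules of {V, Y} → PYb | Yd | b | d.
Y: inherits non-unit rules of {Y} → Yd | b.

S -> b | d | Yd | dY | PYb; P -> b | bS; V -> b | d | Yd | PYb; Y -> b | Yd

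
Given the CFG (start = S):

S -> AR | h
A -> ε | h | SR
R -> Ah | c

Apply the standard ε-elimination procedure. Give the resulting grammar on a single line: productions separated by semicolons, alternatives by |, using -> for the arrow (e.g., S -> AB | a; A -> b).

Nullable set: {A}.
S -> AR: A nullable, giving AR | R.
Drop A -> ε.
R -> Ah: A nullable, giving Ah | h.
Unchanged (no nullable symbols): S -> h; A -> SR; A -> h; R -> c.

S -> R | h | AR; A -> h | SR; R -> c | h | Ah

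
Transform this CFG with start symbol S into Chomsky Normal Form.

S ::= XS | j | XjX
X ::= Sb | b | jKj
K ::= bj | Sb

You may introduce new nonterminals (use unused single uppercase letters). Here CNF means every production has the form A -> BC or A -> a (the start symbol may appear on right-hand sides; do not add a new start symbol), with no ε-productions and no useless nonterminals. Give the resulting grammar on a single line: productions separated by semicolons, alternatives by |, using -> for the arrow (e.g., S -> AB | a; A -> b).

No ε-productions.
No unit productions to eliminate.
TERM: introduce A -> b, B -> j and substitute in every rule of length ≥2.
BIN: S -> XBX becomes S -> XC, C -> BX; X -> BKB becomes X -> BD, D -> KB.

S -> j | XC | XS; A -> b; B -> j; C -> BX; D -> KB; K -> AB | SA; X -> b | BD | SA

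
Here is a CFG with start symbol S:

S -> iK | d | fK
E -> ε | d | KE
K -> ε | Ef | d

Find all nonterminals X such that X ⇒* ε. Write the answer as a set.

{E, K}

Directly nullable (have an ε-rule): {E, K}.
Not nullable: S — each has a terminal in every rule's right-hand side or depends on a non-nullable symbol.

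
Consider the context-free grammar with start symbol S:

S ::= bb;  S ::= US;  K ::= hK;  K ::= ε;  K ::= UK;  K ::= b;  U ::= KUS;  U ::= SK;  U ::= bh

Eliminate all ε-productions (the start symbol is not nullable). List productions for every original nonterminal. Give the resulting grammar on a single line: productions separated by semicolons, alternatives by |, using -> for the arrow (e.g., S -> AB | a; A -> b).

Nullable set: {K}.
Drop K -> ε.
K -> UK: K nullable, giving U | UK.
K -> hK: K nullable, giving h | hK.
U -> KUS: K nullable, giving KUS | US.
U -> SK: K nullable, giving S | SK.
Unchanged (no nullable symbols): S -> US; S -> bb; K -> b; U -> bh.

S -> US | bb; K -> U | b | h | UK | hK; U -> S | SK | US | bh | KUS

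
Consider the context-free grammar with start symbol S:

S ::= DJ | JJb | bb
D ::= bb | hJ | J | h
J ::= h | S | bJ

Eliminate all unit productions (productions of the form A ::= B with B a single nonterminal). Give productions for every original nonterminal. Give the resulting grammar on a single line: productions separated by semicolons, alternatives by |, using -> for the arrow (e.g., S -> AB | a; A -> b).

Unit productions: D->J, J->S.
Unit pairs (A ⇒* B via units): (D,J), (D,S), (J,S).
S: inherits non-unit rules of {S} → DJ | JJb | bb.
D: inherits non-unit rules of {D, J, S} → DJ | JJb | bJ | bb | h | hJ.
J: inherits non-unit rules of {J, S} → DJ | JJb | bJ | bb | h.

S -> DJ | bb | JJb; D -> h | DJ | bJ | bb | hJ | JJb; J -> h | DJ | bJ | bb | JJb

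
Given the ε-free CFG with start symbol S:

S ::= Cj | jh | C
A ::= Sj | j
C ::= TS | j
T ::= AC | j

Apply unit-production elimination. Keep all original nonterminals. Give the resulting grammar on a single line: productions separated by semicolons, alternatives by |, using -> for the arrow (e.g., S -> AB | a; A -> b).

Unit productions: S->C.
Unit pairs (A ⇒* B via units): (S,C).
S: inherits non-unit rules of {C, S} → Cj | TS | j | jh.
A: inherits non-unit rules of {A} → Sj | j.
C: inherits non-unit rules of {C} → TS | j.
T: inherits non-unit rules of {T} → AC | j.

S -> j | Cj | TS | jh; A -> j | Sj; C -> j | TS; T -> j | AC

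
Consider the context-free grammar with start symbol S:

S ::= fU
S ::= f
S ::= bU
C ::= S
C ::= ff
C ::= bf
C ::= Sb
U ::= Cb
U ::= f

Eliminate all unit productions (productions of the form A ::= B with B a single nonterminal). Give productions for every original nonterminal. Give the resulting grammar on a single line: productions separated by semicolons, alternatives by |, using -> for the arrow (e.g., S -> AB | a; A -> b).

Unit productions: C->S.
Unit pairs (A ⇒* B via units): (C,S).
S: inherits non-unit rules of {S} → bU | f | fU.
C: inherits non-unit rules of {C, S} → Sb | bU | bf | f | fU | ff.
U: inherits non-unit rules of {U} → Cb | f.

S -> f | bU | fU; C -> f | Sb | bU | bf | fU | ff; U -> f | Cb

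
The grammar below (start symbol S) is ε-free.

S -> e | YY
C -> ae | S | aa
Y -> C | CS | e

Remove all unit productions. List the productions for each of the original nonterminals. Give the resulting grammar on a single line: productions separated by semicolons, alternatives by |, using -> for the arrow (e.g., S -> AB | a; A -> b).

Unit productions: C->S, Y->C.
Unit pairs (A ⇒* B via units): (C,S), (Y,C), (Y,S).
S: inherits non-unit rules of {S} → YY | e.
C: inherits non-unit rules of {C, S} → YY | aa | ae | e.
Y: inherits non-unit rules of {C, S, Y} → CS | YY | aa | ae | e.

S -> e | YY; C -> e | YY | aa | ae; Y -> e | CS | YY | aa | ae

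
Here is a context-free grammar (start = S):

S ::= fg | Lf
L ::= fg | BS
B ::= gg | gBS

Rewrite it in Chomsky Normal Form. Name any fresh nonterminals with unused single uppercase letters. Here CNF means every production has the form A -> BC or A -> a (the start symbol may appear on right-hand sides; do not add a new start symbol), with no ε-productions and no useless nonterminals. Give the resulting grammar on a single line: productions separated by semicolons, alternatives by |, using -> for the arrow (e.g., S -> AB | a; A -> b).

No ε-productions.
No unit productions to eliminate.
TERM: introduce C -> f, A -> g and substitute in every rule of length ≥2.
BIN: B -> ABS becomes B -> AD, D -> BS.

S -> CA | LC; A -> g; B -> AA | AD; C -> f; D -> BS; L -> BS | CA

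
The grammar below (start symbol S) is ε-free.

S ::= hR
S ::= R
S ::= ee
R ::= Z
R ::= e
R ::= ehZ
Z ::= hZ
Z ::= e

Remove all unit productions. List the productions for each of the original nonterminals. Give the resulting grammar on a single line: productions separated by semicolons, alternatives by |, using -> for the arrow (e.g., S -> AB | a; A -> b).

S -> e | ee | hR | hZ | ehZ; R -> e | hZ | ehZ; Z -> e | hZ

Unit productions: R->Z, S->R.
Unit pairs (A ⇒* B via units): (R,Z), (S,R), (S,Z).
S: inherits non-unit rules of {R, S, Z} → e | ee | ehZ | hR | hZ.
R: inherits non-unit rules of {R, Z} → e | ehZ | hZ.
Z: inherits non-unit rules of {Z} → e | hZ.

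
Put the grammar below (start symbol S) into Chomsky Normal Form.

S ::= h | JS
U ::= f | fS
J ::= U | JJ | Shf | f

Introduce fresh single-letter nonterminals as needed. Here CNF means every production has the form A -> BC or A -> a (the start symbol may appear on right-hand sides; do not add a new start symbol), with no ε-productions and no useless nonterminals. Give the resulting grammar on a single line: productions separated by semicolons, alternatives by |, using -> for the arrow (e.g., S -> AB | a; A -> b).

No ε-productions.
After unit-elimination: S -> h | JS; J -> f | JJ | fS | Shf; U -> f | fS.
TERM: introduce B -> f, A -> h and substitute in every rule of length ≥2.
BIN: J -> SAB becomes J -> SC, C -> AB.
Drop unreachable/unproductive: U.

S -> h | JS; A -> h; B -> f; C -> AB; J -> f | BS | JJ | SC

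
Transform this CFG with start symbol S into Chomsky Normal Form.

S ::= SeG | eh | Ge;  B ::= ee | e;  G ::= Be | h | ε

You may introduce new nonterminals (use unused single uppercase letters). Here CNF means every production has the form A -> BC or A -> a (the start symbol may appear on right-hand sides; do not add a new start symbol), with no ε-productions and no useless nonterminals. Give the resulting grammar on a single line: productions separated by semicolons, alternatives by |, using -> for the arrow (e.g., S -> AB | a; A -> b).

Nullable: {G}; after ε-elimination: S -> e | Ge | Se | eh | SeG; B -> e | ee; G -> h | Be.
No unit productions to eliminate.
TERM: introduce A -> e, C -> h and substitute in every rule of length ≥2.
BIN: S -> SAG becomes S -> SD, D -> AG.

S -> e | AC | GA | SA | SD; A -> e; B -> e | AA; C -> h; D -> AG; G -> h | BA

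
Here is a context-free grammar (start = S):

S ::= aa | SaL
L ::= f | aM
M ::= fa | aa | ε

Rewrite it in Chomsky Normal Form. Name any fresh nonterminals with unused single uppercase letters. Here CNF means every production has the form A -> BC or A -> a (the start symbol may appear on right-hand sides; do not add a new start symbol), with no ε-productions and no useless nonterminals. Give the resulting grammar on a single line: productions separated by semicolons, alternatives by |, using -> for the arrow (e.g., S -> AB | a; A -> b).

Nullable: {M}; after ε-elimination: S -> aa | SaL; L -> a | f | aM; M -> aa | fa.
No unit productions to eliminate.
TERM: introduce A -> a, B -> f and substitute in every rule of length ≥2.
BIN: S -> SAL becomes S -> SC, C -> AL.

S -> AA | SC; A -> a; B -> f; C -> AL; L -> a | f | AM; M -> AA | BA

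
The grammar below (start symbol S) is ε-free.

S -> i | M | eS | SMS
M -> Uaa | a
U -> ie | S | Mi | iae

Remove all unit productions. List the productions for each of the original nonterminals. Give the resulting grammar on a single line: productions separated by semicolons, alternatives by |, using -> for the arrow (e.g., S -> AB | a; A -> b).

Unit productions: S->M, U->S.
Unit pairs (A ⇒* B via units): (S,M), (U,M), (U,S).
S: inherits non-unit rules of {M, S} → SMS | Uaa | a | eS | i.
M: inherits non-unit rules of {M} → Uaa | a.
U: inherits non-unit rules of {M, S, U} → Mi | SMS | Uaa | a | eS | i | iae | ie.

S -> a | i | eS | SMS | Uaa; M -> a | Uaa; U -> a | i | Mi | eS | ie | SMS | Uaa | iae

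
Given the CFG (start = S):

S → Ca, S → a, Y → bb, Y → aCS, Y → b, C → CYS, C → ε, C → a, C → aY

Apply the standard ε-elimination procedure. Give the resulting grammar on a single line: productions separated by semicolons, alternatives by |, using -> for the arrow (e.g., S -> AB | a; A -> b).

Nullable set: {C}.
S -> Ca: C nullable, giving Ca | a.
Drop C -> ε.
C -> CYS: C nullable, giving CYS | YS.
Y -> aCS: C nullable, giving aCS | aS.
Unchanged (no nullable symbols): S -> a; C -> a; C -> aY; Y -> b; Y -> bb.

S -> a | Ca; C -> a | YS | aY | CYS; Y -> b | aS | bb | aCS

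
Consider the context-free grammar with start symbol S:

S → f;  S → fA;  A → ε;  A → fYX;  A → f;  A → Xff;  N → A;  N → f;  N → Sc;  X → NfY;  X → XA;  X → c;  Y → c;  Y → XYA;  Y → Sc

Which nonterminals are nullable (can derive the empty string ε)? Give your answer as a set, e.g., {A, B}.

{A, N}

Directly nullable (have an ε-rule): {A}.
N is nullable via N -> A (every symbol on the right is already known nullable).
Not nullable: S, X, Y — each has a terminal in every rule's right-hand side or depends on a non-nullable symbol.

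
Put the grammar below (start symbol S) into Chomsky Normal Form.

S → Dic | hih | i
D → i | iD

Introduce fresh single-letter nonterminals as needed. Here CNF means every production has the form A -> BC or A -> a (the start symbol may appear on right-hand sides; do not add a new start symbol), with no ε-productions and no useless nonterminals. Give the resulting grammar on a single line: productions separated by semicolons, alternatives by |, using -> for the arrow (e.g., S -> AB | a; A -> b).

S -> i | CE | DF; A -> i; B -> c; C -> h; D -> i | AD; E -> AC; F -> AB

No ε-productions.
No unit productions to eliminate.
TERM: introduce B -> c, C -> h, A -> i and substitute in every rule of length ≥2.
BIN: S -> CAC becomes S -> CE, E -> AC; S -> DAB becomes S -> DF, F -> AB.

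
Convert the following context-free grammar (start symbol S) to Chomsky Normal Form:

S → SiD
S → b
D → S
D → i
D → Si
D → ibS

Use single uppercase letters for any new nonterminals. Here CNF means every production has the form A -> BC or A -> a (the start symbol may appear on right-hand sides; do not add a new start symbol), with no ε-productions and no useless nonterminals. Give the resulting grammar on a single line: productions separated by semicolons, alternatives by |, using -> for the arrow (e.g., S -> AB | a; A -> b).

No ε-productions.
After unit-elimination: S -> b | SiD; D -> b | i | Si | SiD | ibS.
TERM: introduce B -> b, A -> i and substitute in every rule of length ≥2.
BIN: D -> ABS becomes D -> AC, C -> BS; D -> SAD becomes D -> SE, E -> AD; S -> SAD becomes S -> SF, F -> AD.

S -> b | SF; A -> i; B -> b; C -> BS; D -> b | i | AC | SA | SE; E -> AD; F -> AD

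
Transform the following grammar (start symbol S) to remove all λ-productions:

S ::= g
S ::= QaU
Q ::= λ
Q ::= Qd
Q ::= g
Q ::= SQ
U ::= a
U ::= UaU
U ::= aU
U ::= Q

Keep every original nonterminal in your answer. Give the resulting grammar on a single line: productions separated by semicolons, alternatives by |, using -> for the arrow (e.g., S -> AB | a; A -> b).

S -> a | g | Qa | aU | QaU; Q -> S | d | g | Qd | SQ; U -> Q | a | Ua | aU | UaU

Nullable set: {Q, U}.
S -> QaU: Q, U nullable, giving Qa | QaU | a | aU.
Drop Q -> λ.
Q -> Qd: Q nullable, giving Qd | d.
Q -> SQ: Q nullable, giving S | SQ.
U -> Q: Q nullable, giving Q.
U -> UaU: U, U nullable, giving Ua | UaU | a | aU.
U -> aU: U nullable, giving a | aU.
Unchanged (no nullable symbols): S -> g; Q -> g; U -> a.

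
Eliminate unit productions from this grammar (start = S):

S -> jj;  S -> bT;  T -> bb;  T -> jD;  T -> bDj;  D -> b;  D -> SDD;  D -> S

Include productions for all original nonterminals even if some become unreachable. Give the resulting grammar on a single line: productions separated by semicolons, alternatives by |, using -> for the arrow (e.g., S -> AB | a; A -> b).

Unit productions: D->S.
Unit pairs (A ⇒* B via units): (D,S).
S: inherits non-unit rules of {S} → bT | jj.
D: inherits non-unit rules of {D, S} → SDD | b | bT | jj.
T: inherits non-unit rules of {T} → bDj | bb | jD.

S -> bT | jj; D -> b | bT | jj | SDD; T -> bb | jD | bDj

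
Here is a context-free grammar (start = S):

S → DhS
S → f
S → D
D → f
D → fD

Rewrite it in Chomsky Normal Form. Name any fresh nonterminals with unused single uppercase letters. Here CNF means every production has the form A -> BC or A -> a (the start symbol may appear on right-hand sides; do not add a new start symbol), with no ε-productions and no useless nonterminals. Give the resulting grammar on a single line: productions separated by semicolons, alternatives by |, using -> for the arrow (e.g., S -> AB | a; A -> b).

No ε-productions.
After unit-elimination: S -> f | fD | DhS; D -> f | fD.
TERM: introduce A -> f, B -> h and substitute in every rule of length ≥2.
BIN: S -> DBS becomes S -> DC, C -> BS.

S -> f | AD | DC; A -> f; B -> h; C -> BS; D -> f | AD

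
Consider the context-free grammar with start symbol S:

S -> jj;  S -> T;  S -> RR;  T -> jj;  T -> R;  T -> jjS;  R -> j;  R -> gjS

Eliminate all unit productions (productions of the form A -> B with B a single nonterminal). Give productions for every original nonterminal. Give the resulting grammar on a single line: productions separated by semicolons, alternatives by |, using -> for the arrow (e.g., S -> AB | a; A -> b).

S -> j | RR | jj | gjS | jjS; R -> j | gjS; T -> j | jj | gjS | jjS

Unit productions: S->T, T->R.
Unit pairs (A ⇒* B via units): (S,R), (S,T), (T,R).
S: inherits non-unit rules of {R, S, T} → RR | gjS | j | jj | jjS.
R: inherits non-unit rules of {R} → gjS | j.
T: inherits non-unit rules of {R, T} → gjS | j | jj | jjS.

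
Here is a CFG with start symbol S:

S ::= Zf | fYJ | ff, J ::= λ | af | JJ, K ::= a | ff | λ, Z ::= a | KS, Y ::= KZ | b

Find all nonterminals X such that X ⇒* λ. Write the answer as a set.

Directly nullable (have an ε-rule): {J, K}.
Not nullable: S, Y, Z — each has a terminal in every rule's right-hand side or depends on a non-nullable symbol.

{J, K}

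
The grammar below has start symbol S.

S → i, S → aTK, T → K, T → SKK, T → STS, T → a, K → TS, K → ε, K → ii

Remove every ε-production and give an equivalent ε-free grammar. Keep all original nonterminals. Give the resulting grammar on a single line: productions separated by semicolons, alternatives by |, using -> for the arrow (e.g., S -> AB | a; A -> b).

Nullable set: {K, T}.
S -> aTK: T, K nullable, giving a | aK | aT | aTK.
Drop K -> ε.
K -> TS: T nullable, giving S | TS.
T -> K: K nullable, giving K.
T -> SKK: K, K nullable, giving S | SK | SKK.
T -> STS: T nullable, giving SS | STS.
Unchanged (no nullable symbols): S -> i; K -> ii; T -> a.

S -> a | i | aK | aT | aTK; K -> S | TS | ii; T -> K | S | a | SK | SS | SKK | STS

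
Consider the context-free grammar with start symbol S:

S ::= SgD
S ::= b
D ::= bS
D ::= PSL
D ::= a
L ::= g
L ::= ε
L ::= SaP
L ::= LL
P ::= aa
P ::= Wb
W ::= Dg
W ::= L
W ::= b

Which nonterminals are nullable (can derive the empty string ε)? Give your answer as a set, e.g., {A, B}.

{L, W}

Directly nullable (have an ε-rule): {L}.
W is nullable via W -> L (every symbol on the right is already known nullable).
Not nullable: D, P, S — each has a terminal in every rule's right-hand side or depends on a non-nullable symbol.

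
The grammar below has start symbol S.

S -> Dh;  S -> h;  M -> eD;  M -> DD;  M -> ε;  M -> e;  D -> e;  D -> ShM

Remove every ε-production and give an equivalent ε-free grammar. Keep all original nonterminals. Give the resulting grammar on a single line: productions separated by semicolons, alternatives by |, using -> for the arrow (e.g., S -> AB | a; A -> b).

Nullable set: {M}.
D -> ShM: M nullable, giving Sh | ShM.
Drop M -> ε.
Unchanged (no nullable symbols): S -> Dh; S -> h; D -> e; M -> DD; M -> e; M -> eD.

S -> h | Dh; D -> e | Sh | ShM; M -> e | DD | eD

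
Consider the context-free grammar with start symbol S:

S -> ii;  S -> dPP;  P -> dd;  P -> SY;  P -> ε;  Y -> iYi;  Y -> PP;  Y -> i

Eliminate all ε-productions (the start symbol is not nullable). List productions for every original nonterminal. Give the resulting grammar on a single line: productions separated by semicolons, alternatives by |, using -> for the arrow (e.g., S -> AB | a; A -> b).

S -> d | dP | ii | dPP; P -> S | SY | dd; Y -> P | i | PP | ii | iYi

Nullable set: {P, Y}.
S -> dPP: P, P nullable, giving d | dP | dPP.
Drop P -> ε.
P -> SY: Y nullable, giving S | SY.
Y -> PP: P, P nullable, giving P | PP.
Y -> iYi: Y nullable, giving iYi | ii.
Unchanged (no nullable symbols): S -> ii; P -> dd; Y -> i.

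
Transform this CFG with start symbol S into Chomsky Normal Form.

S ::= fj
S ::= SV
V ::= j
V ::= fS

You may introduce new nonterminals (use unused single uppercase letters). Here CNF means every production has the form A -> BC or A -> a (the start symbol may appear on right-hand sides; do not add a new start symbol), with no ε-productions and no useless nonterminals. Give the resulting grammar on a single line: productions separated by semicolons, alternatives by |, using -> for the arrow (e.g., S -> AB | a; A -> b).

S -> AB | SV; A -> f; B -> j; V -> j | AS

No ε-productions.
No unit productions to eliminate.
TERM: introduce A -> f, B -> j and substitute in every rule of length ≥2.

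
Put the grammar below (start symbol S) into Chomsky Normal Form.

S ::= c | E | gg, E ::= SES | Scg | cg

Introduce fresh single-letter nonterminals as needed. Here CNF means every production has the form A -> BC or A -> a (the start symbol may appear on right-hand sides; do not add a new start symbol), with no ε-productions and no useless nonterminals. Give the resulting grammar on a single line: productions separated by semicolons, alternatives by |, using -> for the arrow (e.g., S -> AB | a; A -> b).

No ε-productions.
After unit-elimination: S -> c | cg | gg | SES | Scg; E -> cg | SES | Scg.
TERM: introduce A -> c, B -> g and substitute in every rule of length ≥2.
BIN: E -> SAB becomes E -> SC, C -> AB; E -> SES becomes E -> SD, D -> ES; S -> SAB becomes S -> SF, F -> AB; S -> SES becomes S -> SG, G -> ES.

S -> c | AB | BB | SF | SG; A -> c; B -> g; C -> AB; D -> ES; E -> AB | SC | SD; F -> AB; G -> ES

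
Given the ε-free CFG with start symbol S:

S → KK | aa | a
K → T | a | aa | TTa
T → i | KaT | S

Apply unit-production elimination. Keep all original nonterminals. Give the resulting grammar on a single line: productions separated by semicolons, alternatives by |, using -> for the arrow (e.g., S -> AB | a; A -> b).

S -> a | KK | aa; K -> a | i | KK | aa | KaT | TTa; T -> a | i | KK | aa | KaT

Unit productions: K->T, T->S.
Unit pairs (A ⇒* B via units): (K,S), (K,T), (T,S).
S: inherits non-unit rules of {S} → KK | a | aa.
K: inherits non-unit rules of {K, S, T} → KK | KaT | TTa | a | aa | i.
T: inherits non-unit rules of {S, T} → KK | KaT | a | aa | i.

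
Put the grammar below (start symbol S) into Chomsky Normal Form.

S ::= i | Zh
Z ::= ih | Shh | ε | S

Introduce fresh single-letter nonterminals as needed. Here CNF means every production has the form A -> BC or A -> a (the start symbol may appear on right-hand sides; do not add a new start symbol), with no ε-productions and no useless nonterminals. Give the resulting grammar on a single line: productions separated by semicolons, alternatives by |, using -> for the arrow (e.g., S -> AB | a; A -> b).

S -> h | i | ZA; A -> h; B -> i; C -> AA; Z -> h | i | BA | SC | ZA

Nullable: {Z}; after ε-elimination: S -> h | i | Zh; Z -> S | ih | Shh.
After unit-elimination: S -> h | i | Zh; Z -> h | i | Zh | ih | Shh.
TERM: introduce A -> h, B -> i and substitute in every rule of length ≥2.
BIN: Z -> SAA becomes Z -> SC, C -> AA.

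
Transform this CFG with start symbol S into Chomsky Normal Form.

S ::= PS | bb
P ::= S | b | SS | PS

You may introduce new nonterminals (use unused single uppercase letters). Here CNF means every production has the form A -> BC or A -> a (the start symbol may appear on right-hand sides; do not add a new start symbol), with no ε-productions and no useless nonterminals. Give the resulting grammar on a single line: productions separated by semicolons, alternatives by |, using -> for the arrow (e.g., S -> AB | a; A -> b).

S -> AA | PS; A -> b; P -> b | AA | PS | SS

No ε-productions.
After unit-elimination: S -> PS | bb; P -> b | PS | SS | bb.
TERM: introduce A -> b and substitute in every rule of length ≥2.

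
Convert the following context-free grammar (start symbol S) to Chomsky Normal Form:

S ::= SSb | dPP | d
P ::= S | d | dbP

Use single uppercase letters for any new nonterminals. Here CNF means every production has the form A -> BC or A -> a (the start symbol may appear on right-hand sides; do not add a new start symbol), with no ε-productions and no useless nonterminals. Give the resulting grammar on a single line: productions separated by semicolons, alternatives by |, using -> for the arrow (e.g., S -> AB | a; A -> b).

S -> d | BF | SG; A -> b; B -> d; C -> AP; D -> PP; E -> SA; F -> PP; G -> SA; P -> d | BC | BD | SE

No ε-productions.
After unit-elimination: S -> d | SSb | dPP; P -> d | SSb | dPP | dbP.
TERM: introduce A -> b, B -> d and substitute in every rule of length ≥2.
BIN: P -> BAP becomes P -> BC, C -> AP; P -> BPP becomes P -> BD, D -> PP; P -> SSA becomes P -> SE, E -> SA; S -> BPP becomes S -> BF, F -> PP; S -> SSA becomes S -> SG, G -> SA.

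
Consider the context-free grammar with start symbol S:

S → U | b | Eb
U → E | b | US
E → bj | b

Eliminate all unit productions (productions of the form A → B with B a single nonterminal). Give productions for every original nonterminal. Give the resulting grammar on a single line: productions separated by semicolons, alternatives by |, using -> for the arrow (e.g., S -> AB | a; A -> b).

Unit productions: S->U, U->E.
Unit pairs (A ⇒* B via units): (S,E), (S,U), (U,E).
S: inherits non-unit rules of {E, S, U} → Eb | US | b | bj.
E: inherits non-unit rules of {E} → b | bj.
U: inherits non-unit rules of {E, U} → US | b | bj.

S -> b | Eb | US | bj; E -> b | bj; U -> b | US | bj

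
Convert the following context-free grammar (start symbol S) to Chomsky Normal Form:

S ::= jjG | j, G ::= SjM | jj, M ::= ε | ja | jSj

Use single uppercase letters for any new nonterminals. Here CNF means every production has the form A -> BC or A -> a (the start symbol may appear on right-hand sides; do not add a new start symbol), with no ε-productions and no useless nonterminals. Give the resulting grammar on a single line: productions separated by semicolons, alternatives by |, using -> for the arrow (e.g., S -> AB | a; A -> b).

S -> j | AE; A -> j; B -> a; C -> AM; D -> SA; E -> AG; G -> AA | SA | SC; M -> AB | AD

Nullable: {M}; after ε-elimination: S -> j | jjG; G -> Sj | jj | SjM; M -> ja | jSj.
No unit productions to eliminate.
TERM: introduce B -> a, A -> j and substitute in every rule of length ≥2.
BIN: G -> SAM becomes G -> SC, C -> AM; M -> ASA becomes M -> AD, D -> SA; S -> AAG becomes S -> AE, E -> AG.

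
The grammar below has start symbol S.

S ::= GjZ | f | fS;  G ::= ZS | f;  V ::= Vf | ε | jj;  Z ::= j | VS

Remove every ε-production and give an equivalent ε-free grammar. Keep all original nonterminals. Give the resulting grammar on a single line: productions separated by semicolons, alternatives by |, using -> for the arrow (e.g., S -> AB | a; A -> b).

Nullable set: {V}.
Drop V -> ε.
V -> Vf: V nullable, giving Vf | f.
Z -> VS: V nullable, giving S | VS.
Unchanged (no nullable symbols): S -> GjZ; S -> f; S -> fS; G -> ZS; G -> f; V -> jj; Z -> j.

S -> f | fS | GjZ; G -> f | ZS; V -> f | Vf | jj; Z -> S | j | VS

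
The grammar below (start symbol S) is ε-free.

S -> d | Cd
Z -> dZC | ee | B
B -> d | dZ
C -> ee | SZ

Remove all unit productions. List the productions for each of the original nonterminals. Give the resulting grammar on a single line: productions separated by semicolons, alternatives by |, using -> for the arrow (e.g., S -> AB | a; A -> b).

S -> d | Cd; B -> d | dZ; C -> SZ | ee; Z -> d | dZ | ee | dZC

Unit productions: Z->B.
Unit pairs (A ⇒* B via units): (Z,B).
S: inherits non-unit rules of {S} → Cd | d.
B: inherits non-unit rules of {B} → d | dZ.
C: inherits non-unit rules of {C} → SZ | ee.
Z: inherits non-unit rules of {B, Z} → d | dZ | dZC | ee.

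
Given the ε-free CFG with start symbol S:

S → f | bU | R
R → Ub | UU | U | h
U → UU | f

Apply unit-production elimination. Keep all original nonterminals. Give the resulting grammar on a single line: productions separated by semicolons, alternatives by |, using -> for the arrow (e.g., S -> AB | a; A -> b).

S -> f | h | UU | Ub | bU; R -> f | h | UU | Ub; U -> f | UU

Unit productions: R->U, S->R.
Unit pairs (A ⇒* B via units): (R,U), (S,R), (S,U).
S: inherits non-unit rules of {R, S, U} → UU | Ub | bU | f | h.
R: inherits non-unit rules of {R, U} → UU | Ub | f | h.
U: inherits non-unit rules of {U} → UU | f.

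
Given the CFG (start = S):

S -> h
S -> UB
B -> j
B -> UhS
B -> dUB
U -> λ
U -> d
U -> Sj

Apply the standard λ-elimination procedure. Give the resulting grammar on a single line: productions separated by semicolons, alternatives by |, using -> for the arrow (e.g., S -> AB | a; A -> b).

S -> B | h | UB; B -> j | dB | hS | UhS | dUB; U -> d | Sj

Nullable set: {U}.
S -> UB: U nullable, giving B | UB.
B -> UhS: U nullable, giving UhS | hS.
B -> dUB: U nullable, giving dB | dUB.
Drop U -> λ.
Unchanged (no nullable symbols): S -> h; B -> j; U -> Sj; U -> d.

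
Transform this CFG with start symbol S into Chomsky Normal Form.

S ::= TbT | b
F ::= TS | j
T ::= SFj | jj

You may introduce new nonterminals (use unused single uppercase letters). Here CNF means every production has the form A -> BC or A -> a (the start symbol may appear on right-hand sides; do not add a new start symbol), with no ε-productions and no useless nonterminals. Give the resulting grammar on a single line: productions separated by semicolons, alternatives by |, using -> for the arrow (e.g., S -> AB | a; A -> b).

S -> b | TC; A -> b; B -> j; C -> AT; D -> FB; F -> j | TS; T -> BB | SD

No ε-productions.
No unit productions to eliminate.
TERM: introduce A -> b, B -> j and substitute in every rule of length ≥2.
BIN: S -> TAT becomes S -> TC, C -> AT; T -> SFB becomes T -> SD, D -> FB.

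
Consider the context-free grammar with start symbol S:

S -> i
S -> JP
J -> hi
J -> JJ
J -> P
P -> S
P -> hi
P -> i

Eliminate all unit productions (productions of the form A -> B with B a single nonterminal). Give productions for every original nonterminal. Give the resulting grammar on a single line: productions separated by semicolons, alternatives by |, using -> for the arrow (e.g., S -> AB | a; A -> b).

Unit productions: J->P, P->S.
Unit pairs (A ⇒* B via units): (J,P), (J,S), (P,S).
S: inherits non-unit rules of {S} → JP | i.
J: inherits non-unit rules of {J, P, S} → JJ | JP | hi | i.
P: inherits non-unit rules of {P, S} → JP | hi | i.

S -> i | JP; J -> i | JJ | JP | hi; P -> i | JP | hi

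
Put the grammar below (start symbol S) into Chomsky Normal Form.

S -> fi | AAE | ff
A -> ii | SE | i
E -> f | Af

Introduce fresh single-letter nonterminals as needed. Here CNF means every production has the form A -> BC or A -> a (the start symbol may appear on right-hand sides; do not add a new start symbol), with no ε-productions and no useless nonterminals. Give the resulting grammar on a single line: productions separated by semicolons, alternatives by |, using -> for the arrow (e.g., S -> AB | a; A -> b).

No ε-productions.
No unit productions to eliminate.
TERM: introduce C -> f, B -> i and substitute in every rule of length ≥2.
BIN: S -> AAE becomes S -> AD, D -> AE.

S -> AD | CB | CC; A -> i | BB | SE; B -> i; C -> f; D -> AE; E -> f | AC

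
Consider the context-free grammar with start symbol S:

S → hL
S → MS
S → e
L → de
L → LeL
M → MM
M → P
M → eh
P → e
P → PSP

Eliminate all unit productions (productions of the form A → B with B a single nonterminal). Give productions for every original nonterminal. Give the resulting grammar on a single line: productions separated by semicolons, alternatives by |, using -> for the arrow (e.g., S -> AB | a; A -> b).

S -> e | MS | hL; L -> de | LeL; M -> e | MM | eh | PSP; P -> e | PSP

Unit productions: M->P.
Unit pairs (A ⇒* B via units): (M,P).
S: inherits non-unit rules of {S} → MS | e | hL.
L: inherits non-unit rules of {L} → LeL | de.
M: inherits non-unit rules of {M, P} → MM | PSP | e | eh.
P: inherits non-unit rules of {P} → PSP | e.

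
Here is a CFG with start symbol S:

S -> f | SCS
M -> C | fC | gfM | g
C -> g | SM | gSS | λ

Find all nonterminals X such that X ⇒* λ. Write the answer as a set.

{C, M}

Directly nullable (have an ε-rule): {C}.
M is nullable via M -> C (every symbol on the right is already known nullable).
Not nullable: S — each has a terminal in every rule's right-hand side or depends on a non-nullable symbol.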